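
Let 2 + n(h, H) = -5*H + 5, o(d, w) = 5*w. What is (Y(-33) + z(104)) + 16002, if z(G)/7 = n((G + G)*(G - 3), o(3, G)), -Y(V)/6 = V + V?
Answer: -1781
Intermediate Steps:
Y(V) = -12*V (Y(V) = -6*(V + V) = -12*V)
n(h, H) = 3 - 5*H (n(h, H) = -2 + (-5*H + 5) = -2 + (5 - 5*H) = 3 - 5*H)
z(G) = 21 - 175*G (z(G) = 7*(3 - 25*G) = 21 - 175*G)
(Y(-33) + z(104)) + 16002 = (-12*(-33) + (21 - 175*104)) + 16002 = (396 + (21 - 18200)) + 16002 = (396 - 18179) + 16002 = -17783 + 16002 = -1781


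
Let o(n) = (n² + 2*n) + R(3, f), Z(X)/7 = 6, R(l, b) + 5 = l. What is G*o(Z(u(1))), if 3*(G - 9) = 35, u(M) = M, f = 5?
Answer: 114452/3 ≈ 38151.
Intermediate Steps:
R(l, b) = -5 + l
Z(X) = 42 (Z(X) = 7*6 = 42)
G = 62/3 (G = 9 + (⅓)*35 = 9 + 35/3 = 62/3 ≈ 20.667)
o(n) = -2 + n² + 2*n (o(n) = (n² + 2*n) + (-5 + 3) = (n² + 2*n) - 2 = -2 + n² + 2*n)
G*o(Z(u(1))) = 62*(-2 + 42² + 2*42)/3 = 62*(-2 + 1764 + 84)/3 = (62/3)*1846 = 114452/3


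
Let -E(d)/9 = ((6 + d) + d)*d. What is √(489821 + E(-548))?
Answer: I*√4886059 ≈ 2210.4*I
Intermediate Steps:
E(d) = -9*d*(6 + 2*d) (E(d) = -9*((6 + d) + d)*d = -9*(6 + 2*d)*d = -9*d*(6 + 2*d))
√(489821 + E(-548)) = √(489821 - 18*(-548)*(3 - 548)) = √(489821 - 18*(-548)*(-545)) = √(489821 - 5375880) = √(-4886059) = I*√4886059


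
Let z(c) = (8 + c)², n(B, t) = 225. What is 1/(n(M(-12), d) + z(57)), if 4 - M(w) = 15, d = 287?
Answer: 1/4450 ≈ 0.00022472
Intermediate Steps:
M(w) = -11 (M(w) = 4 - 1*15 = 4 - 15 = -11)
1/(n(M(-12), d) + z(57)) = 1/(225 + (8 + 57)²) = 1/(225 + 65²) = 1/(225 + 4225) = 1/4450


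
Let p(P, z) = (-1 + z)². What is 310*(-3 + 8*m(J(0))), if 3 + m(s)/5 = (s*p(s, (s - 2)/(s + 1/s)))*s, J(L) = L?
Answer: -38130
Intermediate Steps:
m(s) = -15 + 5*s²*(-1 + (-2 + s)/(s + 1/s))² (m(s) = -15 + 5*((s*(-1 + (s - 2)/(s + 1/s))²)*s) = -15 + 5*((s*(-1 + (-2 + s)/(s + 1/s))²)*s) = -15 + 5*(s²*(-1 + (-2 + s)/(s + 1/s))²) = -15 + 5*s²*(-1 + (-2 + s)/(s + 1/s))²)
310*(-3 + 8*m(J(0))) = 310*(-3 + 8*(5*(-3 + 0⁴ - 5*0² + 4*0³)/(1 + 0⁴ + 2*0²))) = 310*(-3 + 8*(5*(-3 + 0 - 5*0 + 4*0)/(1 + 0 + 2*0))) = 310*(-3 + 8*(5*(-3 + 0 + 0 + 0)/(1 + 0 + 0))) = 310*(-3 + 8*(5*(-3)/1)) = 310*(-3 + 8*(5*1*(-3))) = 310*(-3 + 8*(-15)) = 310*(-3 - 120) = 310*(-123) = -38130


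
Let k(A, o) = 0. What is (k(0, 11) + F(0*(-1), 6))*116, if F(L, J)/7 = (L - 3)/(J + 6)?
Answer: -203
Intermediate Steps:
F(L, J) = 7*(-3 + L)/(6 + J) (F(L, J) = 7*((L - 3)/(J + 6)) = 7*((-3 + L)/(6 + J)) = 7*(-3 + L)/(6 + J))
(k(0, 11) + F(0*(-1), 6))*116 = (0 + 7*(-3 + 0*(-1))/(6 + 6))*116 = (0 + 7*(-3 + 0)/12)*116 = (0 + 7*(1/12)*(-3))*116 = (0 - 7/4)*116 = -7/4*116 = -203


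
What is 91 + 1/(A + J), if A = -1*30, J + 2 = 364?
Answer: 30213/332 ≈ 91.003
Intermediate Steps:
J = 362 (J = -2 + 364 = 362)
A = -30
91 + 1/(A + J) = 91 + 1/(-30 + 362) = 91 + 1/332 = 30213/332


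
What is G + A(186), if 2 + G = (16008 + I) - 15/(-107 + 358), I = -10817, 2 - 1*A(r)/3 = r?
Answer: 1163872/251 ≈ 4636.9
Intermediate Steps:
A(r) = 6 - 3*r
G = 1302424/251 (G = -2 + ((16008 - 10817) - 15/(-107 + 358)) = -2 + (5191 - 15/251) = -2 + 1302926/251 = 1302424/251 ≈ 5188.9)
G + A(186) = 1302424/251 + (6 - 3*186) = 1302424/251 + (6 - 558) = 1302424/251 - 552 = 1163872/251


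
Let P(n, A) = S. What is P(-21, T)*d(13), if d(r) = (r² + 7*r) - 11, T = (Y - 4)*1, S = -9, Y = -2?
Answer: -2241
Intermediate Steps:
T = -6 (T = (-2 - 4)*1 = -6*1 = -6)
P(n, A) = -9
d(r) = -11 + r² + 7*r
P(-21, T)*d(13) = -9*(-11 + 13² + 7*13) = -9*(-11 + 169 + 91) = -9*249 = -2241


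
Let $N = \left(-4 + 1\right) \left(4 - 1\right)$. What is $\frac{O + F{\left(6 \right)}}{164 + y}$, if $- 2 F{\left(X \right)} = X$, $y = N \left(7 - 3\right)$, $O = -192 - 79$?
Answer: $- \frac{137}{64} \approx -2.1406$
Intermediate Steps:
$N = -9$ ($N = \left(-3\right) 3 = -9$)
$O = -271$ ($O = -192 - 79 = -271$)
$y = -36$ ($y = - 9 \left(7 - 3\right) = \left(-9\right) 4 = -36$)
$F{\left(X \right)} = - \frac{X}{2}$
$\frac{O + F{\left(6 \right)}}{164 + y} = \frac{-271 - 3}{164 - 36} = \frac{-271 - 3}{128} = \left(-274\right) \frac{1}{128} = - \frac{137}{64}$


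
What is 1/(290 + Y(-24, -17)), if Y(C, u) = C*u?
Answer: 1/698 ≈ 0.0014327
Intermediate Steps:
1/(290 + Y(-24, -17)) = 1/(290 - 24*(-17)) = 1/(290 + 408) = 1/698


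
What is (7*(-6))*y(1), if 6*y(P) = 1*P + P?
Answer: -14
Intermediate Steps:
y(P) = P/3 (y(P) = (1*P + P)/6 = (P + P)/6 = (2*P)/6 = P/3)
(7*(-6))*y(1) = (7*(-6))*((1/3)*1) = -42*1/3 = -14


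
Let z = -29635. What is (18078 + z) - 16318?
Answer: -27875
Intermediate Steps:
(18078 + z) - 16318 = (18078 - 29635) - 16318 = -11557 - 16318 = -27875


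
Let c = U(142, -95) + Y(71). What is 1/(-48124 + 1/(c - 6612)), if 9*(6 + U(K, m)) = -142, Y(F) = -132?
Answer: -60892/2930366617 ≈ -2.0780e-5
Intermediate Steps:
U(K, m) = -196/9 (U(K, m) = -6 + (⅑)*(-142) = -6 - 142/9 = -196/9)
c = -1384/9 (c = -196/9 - 132 = -1384/9 ≈ -153.78)
1/(-48124 + 1/(c - 6612)) = 1/(-48124 + 1/(-1384/9 - 6612)) = 1/(-48124 + 1/(-60892/9)) = 1/(-48124 - 9/60892) = 1/(-2930366617/60892) = -60892/2930366617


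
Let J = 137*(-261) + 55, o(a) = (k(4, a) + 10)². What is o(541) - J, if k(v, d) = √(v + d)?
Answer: 36347 + 20*√545 ≈ 36814.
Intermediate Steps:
k(v, d) = √(d + v)
o(a) = (10 + √(4 + a))² (o(a) = (√(a + 4) + 10)² = (√(4 + a) + 10)² = (10 + √(4 + a))²)
J = -35702 (J = -35757 + 55 = -35702)
o(541) - J = (10 + √(4 + 541))² - 1*(-35702) = (10 + √545)² + 35702 = 35702 + (10 + √545)²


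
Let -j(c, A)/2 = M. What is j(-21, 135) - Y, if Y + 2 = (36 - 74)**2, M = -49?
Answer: -1344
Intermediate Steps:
j(c, A) = 98 (j(c, A) = -2*(-49) = 98)
Y = 1442 (Y = -2 + (36 - 74)**2 = -2 + (-38)**2 = -2 + 1444 = 1442)
j(-21, 135) - Y = 98 - 1*1442 = 98 - 1442 = -1344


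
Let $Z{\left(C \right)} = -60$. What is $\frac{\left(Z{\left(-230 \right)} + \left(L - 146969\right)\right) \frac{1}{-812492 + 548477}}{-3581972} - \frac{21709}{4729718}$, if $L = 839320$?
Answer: $- \frac{10263402016660141}{2236433765475101220} \approx -0.0045892$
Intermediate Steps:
$\frac{\left(Z{\left(-230 \right)} + \left(L - 146969\right)\right) \frac{1}{-812492 + 548477}}{-3581972} - \frac{21709}{4729718} = \frac{\left(-60 + \left(839320 - 146969\right)\right) \frac{1}{-812492 + 548477}}{-3581972} - \frac{21709}{4729718} = \frac{-60 + \left(839320 - 146969\right)}{-264015} \left(- \frac{1}{3581972}\right) - \frac{21709}{4729718} = \left(-60 + 692351\right) \left(- \frac{1}{264015}\right) \left(- \frac{1}{3581972}\right) - \frac{21709}{4729718} = 692291 \left(- \frac{1}{264015}\right) \left(- \frac{1}{3581972}\right) - \frac{21709}{4729718} = \left(- \frac{692291}{264015}\right) \left(- \frac{1}{3581972}\right) - \frac{21709}{4729718} = \frac{692291}{945694337580} - \frac{21709}{4729718} = - \frac{10263402016660141}{2236433765475101220}$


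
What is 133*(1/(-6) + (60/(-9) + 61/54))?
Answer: -20482/27 ≈ -758.59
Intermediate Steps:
133*(1/(-6) + (60/(-9) + 61/54)) = 133*(-⅙ + (60*(-⅑) + 61*(1/54))) = 133*(-⅙ + (-20/3 + 61/54)) = 133*(-⅙ - 299/54) = 133*(-154/27) = -20482/27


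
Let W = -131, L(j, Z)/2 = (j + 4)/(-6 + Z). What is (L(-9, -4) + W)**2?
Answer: 16900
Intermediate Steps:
L(j, Z) = 2*(4 + j)/(-6 + Z) (L(j, Z) = 2*((j + 4)/(-6 + Z)) = 2*((4 + j)/(-6 + Z)) = 2*(4 + j)/(-6 + Z))
(L(-9, -4) + W)**2 = (2*(4 - 9)/(-6 - 4) - 131)**2 = (2*(-5)/(-10) - 131)**2 = (2*(-1/10)*(-5) - 131)**2 = (1 - 131)**2 = (-130)**2 = 16900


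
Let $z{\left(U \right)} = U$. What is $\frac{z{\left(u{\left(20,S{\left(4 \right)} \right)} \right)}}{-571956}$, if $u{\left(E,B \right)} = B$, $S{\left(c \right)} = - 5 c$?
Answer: $\frac{5}{142989} \approx 3.4968 \cdot 10^{-5}$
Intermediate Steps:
$\frac{z{\left(u{\left(20,S{\left(4 \right)} \right)} \right)}}{-571956} = \frac{\left(-5\right) 4}{-571956} = \left(-20\right) \left(- \frac{1}{571956}\right) = \frac{5}{142989}$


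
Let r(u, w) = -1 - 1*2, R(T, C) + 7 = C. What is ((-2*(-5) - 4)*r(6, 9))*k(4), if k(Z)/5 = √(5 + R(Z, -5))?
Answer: -90*I*√7 ≈ -238.12*I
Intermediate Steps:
R(T, C) = -7 + C
r(u, w) = -3 (r(u, w) = -1 - 2 = -3)
k(Z) = 5*I*√7 (k(Z) = 5*√(5 + (-7 - 5)) = 5*√(5 - 12) = 5*√(-7) = 5*(I*√7) = 5*I*√7)
((-2*(-5) - 4)*r(6, 9))*k(4) = ((-2*(-5) - 4)*(-3))*(5*I*√7) = ((10 - 4)*(-3))*(5*I*√7) = (6*(-3))*(5*I*√7) = -90*I*√7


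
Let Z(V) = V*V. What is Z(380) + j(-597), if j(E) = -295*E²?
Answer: -104996255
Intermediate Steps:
Z(V) = V²
Z(380) + j(-597) = 380² - 295*(-597)² = 144400 - 295*356409 = 144400 - 105140655 = -104996255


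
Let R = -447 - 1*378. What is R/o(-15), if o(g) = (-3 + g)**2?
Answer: -275/108 ≈ -2.5463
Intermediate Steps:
R = -825 (R = -447 - 378 = -825)
R/o(-15) = -825/(-3 - 15)**2 = -825/((-18)**2) = -825/324 = -825*1/324 = -275/108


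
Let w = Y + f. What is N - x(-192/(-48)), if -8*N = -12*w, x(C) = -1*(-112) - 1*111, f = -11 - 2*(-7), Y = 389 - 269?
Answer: 367/2 ≈ 183.50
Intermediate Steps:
Y = 120
f = 3 (f = -11 + 14 = 3)
w = 123 (w = 120 + 3 = 123)
x(C) = 1 (x(C) = 112 - 111 = 1)
N = 369/2 (N = -(-3)*123/2 = -1/8*(-1476) = 369/2 ≈ 184.50)
N - x(-192/(-48)) = 369/2 - 1*1 = 369/2 - 1 = 367/2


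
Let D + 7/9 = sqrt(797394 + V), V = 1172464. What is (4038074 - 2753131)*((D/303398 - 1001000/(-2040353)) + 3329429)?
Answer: 117413539641547599127403/27445079682 + 1284943*sqrt(1969858)/303398 ≈ 4.2781e+12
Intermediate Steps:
D = -7/9 + sqrt(1969858) (D = -7/9 + sqrt(797394 + 1172464) = -7/9 + sqrt(1969858) ≈ 1402.7)
(4038074 - 2753131)*((D/303398 - 1001000/(-2040353)) + 3329429) = (4038074 - 2753131)*(((-7/9 + sqrt(1969858))/303398 - 1001000/(-2040353)) + 3329429) = 1284943*(((-7/9 + sqrt(1969858))*(1/303398) - 1001000*(-1/2040353)) + 3329429) = 1284943*(((-7/2730582 + sqrt(1969858)/303398) + 143000/291479) + 3329429) = 1284943*((13464523643/27445079682 + sqrt(1969858)/303398) + 3329429) = 1284943*(91376457665085221/27445079682 + sqrt(1969858)/303398) = 117413539641547599127403/27445079682 + 1284943*sqrt(1969858)/303398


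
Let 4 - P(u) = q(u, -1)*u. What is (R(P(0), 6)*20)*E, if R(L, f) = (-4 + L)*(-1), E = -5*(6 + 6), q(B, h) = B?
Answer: 0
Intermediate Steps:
E = -60 (E = -5*12 = -60)
P(u) = 4 - u² (P(u) = 4 - u*u = 4 - u²)
R(L, f) = 4 - L
(R(P(0), 6)*20)*E = ((4 - (4 - 1*0²))*20)*(-60) = ((4 - (4 - 1*0))*20)*(-60) = ((4 - (4 + 0))*20)*(-60) = ((4 - 1*4)*20)*(-60) = ((4 - 4)*20)*(-60) = (0*20)*(-60) = 0*(-60) = 0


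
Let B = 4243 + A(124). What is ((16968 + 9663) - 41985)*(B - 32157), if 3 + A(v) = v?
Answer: 426733722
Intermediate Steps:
A(v) = -3 + v
B = 4364 (B = 4243 + (-3 + 124) = 4243 + 121 = 4364)
((16968 + 9663) - 41985)*(B - 32157) = ((16968 + 9663) - 41985)*(4364 - 32157) = (26631 - 41985)*(-27793) = -15354*(-27793) = 426733722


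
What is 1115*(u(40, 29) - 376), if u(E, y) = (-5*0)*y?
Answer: -419240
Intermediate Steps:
u(E, y) = 0 (u(E, y) = 0*y = 0)
1115*(u(40, 29) - 376) = 1115*(0 - 376) = 1115*(-376) = -419240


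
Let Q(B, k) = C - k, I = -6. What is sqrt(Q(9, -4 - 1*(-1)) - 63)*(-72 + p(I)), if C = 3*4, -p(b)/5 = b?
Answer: -168*I*sqrt(3) ≈ -290.98*I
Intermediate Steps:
p(b) = -5*b
C = 12
Q(B, k) = 12 - k
sqrt(Q(9, -4 - 1*(-1)) - 63)*(-72 + p(I)) = sqrt((12 - (-4 - 1*(-1))) - 63)*(-72 - 5*(-6)) = sqrt((12 - (-4 + 1)) - 63)*(-72 + 30) = sqrt((12 - 1*(-3)) - 63)*(-42) = sqrt((12 + 3) - 63)*(-42) = sqrt(15 - 63)*(-42) = sqrt(-48)*(-42) = (4*I*sqrt(3))*(-42) = -168*I*sqrt(3)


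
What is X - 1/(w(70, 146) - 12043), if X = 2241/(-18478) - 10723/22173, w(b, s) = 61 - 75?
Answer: -331963111185/548878439062 ≈ -0.60480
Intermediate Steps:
w(b, s) = -14
X = -247829287/409712694 (X = 2241*(-1/18478) - 10723*1/22173 = -2241/18478 - 10723/22173 = -247829287/409712694 ≈ -0.60489)
X - 1/(w(70, 146) - 12043) = -247829287/409712694 - 1/(-14 - 12043) = -247829287/409712694 - 1/(-12057) = -247829287/409712694 - 1*(-1/12057) = -247829287/409712694 + 1/12057 = -331963111185/548878439062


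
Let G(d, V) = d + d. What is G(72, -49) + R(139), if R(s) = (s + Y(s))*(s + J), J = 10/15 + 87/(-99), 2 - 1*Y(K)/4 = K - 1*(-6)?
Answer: -1978388/33 ≈ -59951.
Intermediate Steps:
Y(K) = -16 - 4*K (Y(K) = 8 - 4*(K - 1*(-6)) = 8 - 4*(K + 6) = 8 - 4*(6 + K) = 8 + (-24 - 4*K) = -16 - 4*K)
J = -7/33 (J = 10*(1/15) + 87*(-1/99) = ⅔ - 29/33 = -7/33 ≈ -0.21212)
G(d, V) = 2*d
R(s) = (-16 - 3*s)*(-7/33 + s) (R(s) = (s + (-16 - 4*s))*(s - 7/33) = (-16 - 3*s)*(-7/33 + s))
G(72, -49) + R(139) = 2*72 + (112/33 - 3*139² - 169/11*139) = 144 + (112/33 - 3*19321 - 23491/11) = 144 + (112/33 - 57963 - 23491/11) = 144 - 1983140/33 = -1978388/33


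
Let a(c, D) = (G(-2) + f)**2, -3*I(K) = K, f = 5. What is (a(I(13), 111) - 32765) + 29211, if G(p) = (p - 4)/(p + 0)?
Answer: -3490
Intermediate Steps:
I(K) = -K/3
G(p) = (-4 + p)/p
a(c, D) = 64 (a(c, D) = ((-4 - 2)/(-2) + 5)**2 = (-1/2*(-6) + 5)**2 = (3 + 5)**2 = 8**2 = 64)
(a(I(13), 111) - 32765) + 29211 = (64 - 32765) + 29211 = -32701 + 29211 = -3490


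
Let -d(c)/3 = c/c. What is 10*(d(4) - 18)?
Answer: -210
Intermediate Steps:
d(c) = -3 (d(c) = -3*c/c = -3*1 = -3)
10*(d(4) - 18) = 10*(-3 - 18) = 10*(-21) = -210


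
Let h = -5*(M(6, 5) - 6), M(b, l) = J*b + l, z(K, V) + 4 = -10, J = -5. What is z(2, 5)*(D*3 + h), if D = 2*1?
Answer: -2254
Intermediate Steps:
z(K, V) = -14 (z(K, V) = -4 - 10 = -14)
M(b, l) = l - 5*b (M(b, l) = -5*b + l = l - 5*b)
h = 155 (h = -5*((5 - 5*6) - 6) = -5*((5 - 30) - 6) = -5*(-25 - 6) = -5*(-31) = 155)
D = 2
z(2, 5)*(D*3 + h) = -14*(2*3 + 155) = -14*(6 + 155) = -14*161 = -2254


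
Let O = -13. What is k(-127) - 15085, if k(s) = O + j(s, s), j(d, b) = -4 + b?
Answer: -15229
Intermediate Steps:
k(s) = -17 + s (k(s) = -13 + (-4 + s) = -17 + s)
k(-127) - 15085 = (-17 - 127) - 15085 = -144 - 15085 = -15229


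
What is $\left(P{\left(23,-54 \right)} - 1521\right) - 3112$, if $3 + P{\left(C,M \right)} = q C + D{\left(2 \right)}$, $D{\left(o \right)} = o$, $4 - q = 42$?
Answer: $-5508$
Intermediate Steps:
$q = -38$ ($q = 4 - 42 = -38$)
$P{\left(C,M \right)} = -1 - 38 C$ ($P{\left(C,M \right)} = -3 - \left(-2 + 38 C\right) = -1 - 38 C$)
$\left(P{\left(23,-54 \right)} - 1521\right) - 3112 = \left(\left(-1 - 874\right) - 1521\right) - 3112 = \left(-875 - 1521\right) - 3112 = -2396 - 3112 = -5508$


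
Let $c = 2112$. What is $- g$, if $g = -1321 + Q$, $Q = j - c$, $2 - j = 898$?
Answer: $4329$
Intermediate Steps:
$j = -896$ ($j = 2 - 898 = -896$)
$Q = -3008$ ($Q = -896 - 2112 = -3008$)
$g = -4329$ ($g = -1321 - 3008 = -4329$)
$- g = \left(-1\right) \left(-4329\right) = 4329$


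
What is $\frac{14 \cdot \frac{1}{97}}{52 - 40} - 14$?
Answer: $- \frac{8141}{582} \approx -13.988$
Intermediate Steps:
$\frac{14 \cdot \frac{1}{97}}{52 - 40} - 14 = \frac{14 \cdot \frac{1}{97}}{12} - 14 = \frac{1}{12} \cdot \frac{14}{97} - 14 = \frac{7}{582} - 14 = - \frac{8141}{582}$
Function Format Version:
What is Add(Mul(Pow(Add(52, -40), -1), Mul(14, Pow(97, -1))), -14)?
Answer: Rational(-8141, 582) ≈ -13.988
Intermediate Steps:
Add(Mul(Pow(Add(52, -40), -1), Mul(14, Pow(97, -1))), -14) = Add(Mul(Pow(12, -1), Mul(14, Rational(1, 97))), -14) = Add(Mul(Rational(1, 12), Rational(14, 97)), -14) = Add(Rational(7, 582), -14) = Rational(-8141, 582)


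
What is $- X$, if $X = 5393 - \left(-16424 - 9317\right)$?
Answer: $-31134$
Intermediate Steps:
$X = 31134$ ($X = 5393 - \left(-16424 - 9317\right) = 5393 - -25741 = 5393 + 25741 = 31134$)
$- X = \left(-1\right) 31134 = -31134$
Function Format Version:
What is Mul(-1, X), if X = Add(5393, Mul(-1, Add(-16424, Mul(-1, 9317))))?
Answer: -31134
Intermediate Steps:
X = 31134 (X = Add(5393, Mul(-1, Add(-16424, -9317))) = Add(5393, Mul(-1, -25741)) = Add(5393, 25741) = 31134)
Mul(-1, X) = Mul(-1, 31134) = -31134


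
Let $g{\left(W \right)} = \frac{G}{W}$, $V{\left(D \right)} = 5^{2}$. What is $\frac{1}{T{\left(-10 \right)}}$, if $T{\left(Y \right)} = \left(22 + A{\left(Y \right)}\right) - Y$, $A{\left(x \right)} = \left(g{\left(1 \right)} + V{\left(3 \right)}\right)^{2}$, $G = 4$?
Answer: $\frac{1}{873} \approx 0.0011455$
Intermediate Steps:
$V{\left(D \right)} = 25$
$g{\left(W \right)} = \frac{4}{W}$
$A{\left(x \right)} = 841$ ($A{\left(x \right)} = \left(\frac{4}{1} + 25\right)^{2} = \left(4 \cdot 1 + 25\right)^{2} = \left(4 + 25\right)^{2} = 29^{2} = 841$)
$T{\left(Y \right)} = 863 - Y$ ($T{\left(Y \right)} = \left(22 + 841\right) - Y = 863 - Y$)
$\frac{1}{T{\left(-10 \right)}} = \frac{1}{863 - -10} = \frac{1}{863 + 10} = \frac{1}{873}$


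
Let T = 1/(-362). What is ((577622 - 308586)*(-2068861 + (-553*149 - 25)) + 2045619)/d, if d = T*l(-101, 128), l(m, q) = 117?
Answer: 16116533152306/9 ≈ 1.7907e+12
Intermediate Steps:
T = -1/362 ≈ -0.0027624
d = -117/362 (d = -1/362*117 = -117/362 ≈ -0.32320)
((577622 - 308586)*(-2068861 + (-553*149 - 25)) + 2045619)/d = ((577622 - 308586)*(-2068861 + (-553*149 - 25)) + 2045619)/(-117/362) = (269036*(-2068861 + (-82397 - 25)) + 2045619)*(-362/117) = (269036*(-2068861 - 82422) + 2045619)*(-362/117) = (269036*(-2151283) + 2045619)*(-362/117) = (-578772573188 + 2045619)*(-362/117) = -578770527569*(-362/117) = 16116533152306/9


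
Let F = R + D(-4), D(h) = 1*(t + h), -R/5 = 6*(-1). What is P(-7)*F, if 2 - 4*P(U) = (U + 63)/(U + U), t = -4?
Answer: 33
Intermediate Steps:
R = 30 (R = -30*(-1) = -5*(-6) = 30)
P(U) = 1/2 - (63 + U)/(8*U) (P(U) = 1/2 - (U + 63)/(4*(U + U)) = 1/2 - (63 + U)/(4*(2*U)) = 1/2 - (63 + U)*1/(2*U)/4 = 1/2 - (63 + U)/(8*U))
D(h) = -4 + h (D(h) = 1*(-4 + h) = -4 + h)
F = 22 (F = 30 + (-4 - 4) = 30 - 8 = 22)
P(-7)*F = ((3/8)*(-21 - 7)/(-7))*22 = ((3/8)*(-1/7)*(-28))*22 = (3/2)*22 = 33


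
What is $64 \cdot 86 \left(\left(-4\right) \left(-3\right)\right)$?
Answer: $66048$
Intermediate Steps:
$64 \cdot 86 \left(\left(-4\right) \left(-3\right)\right) = 5504 \cdot 12 = 66048$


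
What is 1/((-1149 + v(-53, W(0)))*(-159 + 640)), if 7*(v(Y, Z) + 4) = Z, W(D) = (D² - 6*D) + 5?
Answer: -7/3879746 ≈ -1.8042e-6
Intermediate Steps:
W(D) = 5 + D² - 6*D
v(Y, Z) = -4 + Z/7
1/((-1149 + v(-53, W(0)))*(-159 + 640)) = 1/((-1149 + (-4 + (5 + 0² - 6*0)/7))*(-159 + 640)) = 1/((-1149 + (-4 + (5 + 0 + 0)/7))*481) = 1/((-1149 + (-4 + (⅐)*5))*481) = 1/((-1149 + (-4 + 5/7))*481) = 1/((-1149 - 23/7)*481) = 1/(-8066/7*481) = 1/(-3879746/7) = -7/3879746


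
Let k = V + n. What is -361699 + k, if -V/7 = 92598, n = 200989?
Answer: -808896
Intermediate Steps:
V = -648186 (V = -7*92598 = -648186)
k = -447197 (k = -648186 + 200989 = -447197)
-361699 + k = -361699 - 447197 = -808896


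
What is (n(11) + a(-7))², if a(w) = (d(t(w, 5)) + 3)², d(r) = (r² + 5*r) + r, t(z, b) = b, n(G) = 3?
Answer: 11336689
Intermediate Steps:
d(r) = r² + 6*r
a(w) = 3364 (a(w) = (5*(6 + 5) + 3)² = (5*11 + 3)² = (55 + 3)² = 58² = 3364)
(n(11) + a(-7))² = (3 + 3364)² = 3367² = 11336689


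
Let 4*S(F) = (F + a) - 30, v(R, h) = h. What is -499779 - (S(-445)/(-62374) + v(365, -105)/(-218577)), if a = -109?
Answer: -1135624654857359/2272253633 ≈ -4.9978e+5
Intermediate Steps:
S(F) = -139/4 + F/4 (S(F) = ((F - 109) - 30)/4 = ((-109 + F) - 30)/4 = (-139 + F)/4 = -139/4 + F/4)
-499779 - (S(-445)/(-62374) + v(365, -105)/(-218577)) = -499779 - ((-139/4 + (1/4)*(-445))/(-62374) - 105/(-218577)) = -499779 - ((-139/4 - 445/4)*(-1/62374) - 105*(-1/218577)) = -499779 - (-146*(-1/62374) + 35/72859) = -499779 - (73/31187 + 35/72859) = -499779 - 1*6410252/2272253633 = -499779 - 6410252/2272253633 = -1135624654857359/2272253633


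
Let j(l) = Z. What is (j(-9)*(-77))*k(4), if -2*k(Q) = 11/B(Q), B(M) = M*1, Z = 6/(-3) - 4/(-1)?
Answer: 847/4 ≈ 211.75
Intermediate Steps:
Z = 2 (Z = 6*(-⅓) - 4*(-1) = -2 + 4 = 2)
j(l) = 2
B(M) = M
k(Q) = -11/(2*Q)
(j(-9)*(-77))*k(4) = (2*(-77))*(-11/2/4) = -(-847)/4 = -154*(-11/8) = 847/4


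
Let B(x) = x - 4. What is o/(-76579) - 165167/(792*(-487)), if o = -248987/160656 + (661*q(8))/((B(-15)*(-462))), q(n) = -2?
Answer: 1023764708394229/2390608709988912 ≈ 0.42824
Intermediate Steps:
B(x) = -4 + x
o = -133221951/78346576 (o = -248987/160656 + (661*(-2))/(((-4 - 15)*(-462))) = -248987*1/160656 - 1322/((-19*(-462))) = -248987/160656 - 1322/8778 = -248987/160656 - 1322*1/8778 = -248987/160656 - 661/4389 = -133221951/78346576 ≈ -1.7004)
o/(-76579) - 165167/(792*(-487)) = -133221951/78346576/(-76579) - 165167/(792*(-487)) = -133221951/78346576*(-1/76579) - 165167/(-385704) = 133221951/5999702443504 - 165167*(-1/385704) = 133221951/5999702443504 + 165167/385704 = 1023764708394229/2390608709988912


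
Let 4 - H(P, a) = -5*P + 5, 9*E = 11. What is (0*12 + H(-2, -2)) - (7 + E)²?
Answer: -6367/81 ≈ -78.605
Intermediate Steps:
E = 11/9 (E = (⅑)*11 = 11/9 ≈ 1.2222)
H(P, a) = -1 + 5*P (H(P, a) = 4 - (-5*P + 5) = 4 - (5 - 5*P) = 4 + (-5 + 5*P) = -1 + 5*P)
(0*12 + H(-2, -2)) - (7 + E)² = (0*12 + (-1 + 5*(-2))) - (7 + 11/9)² = (0 + (-1 - 10)) - (74/9)² = (0 - 11) - 1*5476/81 = -11 - 5476/81 = -6367/81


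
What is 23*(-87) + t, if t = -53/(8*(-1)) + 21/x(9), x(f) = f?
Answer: -47809/24 ≈ -1992.0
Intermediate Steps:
t = 215/24 (t = -53/(8*(-1)) + 21/9 = -53/(-8) + 21*(⅑) = -53*(-⅛) + 7/3 = 53/8 + 7/3 = 215/24 ≈ 8.9583)
23*(-87) + t = 23*(-87) + 215/24 = -2001 + 215/24 = -47809/24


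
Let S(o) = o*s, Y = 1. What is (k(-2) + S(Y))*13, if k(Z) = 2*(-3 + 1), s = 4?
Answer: 0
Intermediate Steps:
S(o) = 4*o (S(o) = o*4 = 4*o)
k(Z) = -4 (k(Z) = 2*(-2) = -4)
(k(-2) + S(Y))*13 = (-4 + 4*1)*13 = (-4 + 4)*13 = 0*13 = 0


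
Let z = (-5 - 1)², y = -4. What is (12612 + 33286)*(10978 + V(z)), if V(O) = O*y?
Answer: 497258932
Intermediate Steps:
z = 36 (z = (-6)² = 36)
V(O) = -4*O (V(O) = O*(-4) = -4*O)
(12612 + 33286)*(10978 + V(z)) = (12612 + 33286)*(10978 - 4*36) = 45898*(10978 - 144) = 45898*10834 = 497258932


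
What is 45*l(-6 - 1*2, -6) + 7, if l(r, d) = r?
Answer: -353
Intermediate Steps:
45*l(-6 - 1*2, -6) + 7 = 45*(-6 - 1*2) + 7 = 45*(-6 - 2) + 7 = 45*(-8) + 7 = -360 + 7 = -353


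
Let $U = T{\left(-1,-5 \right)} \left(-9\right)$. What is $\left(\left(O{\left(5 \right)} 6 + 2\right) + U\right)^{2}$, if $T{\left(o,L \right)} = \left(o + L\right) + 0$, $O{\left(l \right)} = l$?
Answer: $7396$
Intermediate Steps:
$T{\left(o,L \right)} = L + o$ ($T{\left(o,L \right)} = \left(L + o\right) + 0 = L + o$)
$U = 54$ ($U = \left(-5 - 1\right) \left(-9\right) = \left(-6\right) \left(-9\right) = 54$)
$\left(\left(O{\left(5 \right)} 6 + 2\right) + U\right)^{2} = \left(\left(5 \cdot 6 + 2\right) + 54\right)^{2} = \left(\left(30 + 2\right) + 54\right)^{2} = \left(32 + 54\right)^{2} = 86^{2} = 7396$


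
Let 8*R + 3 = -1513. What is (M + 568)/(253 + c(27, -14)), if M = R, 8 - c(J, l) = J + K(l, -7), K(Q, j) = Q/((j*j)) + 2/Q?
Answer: 5299/3282 ≈ 1.6146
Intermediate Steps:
R = -379/2 (R = -3/8 + (⅛)*(-1513) = -3/8 - 1513/8 = -379/2 ≈ -189.50)
K(Q, j) = 2/Q + Q/j² (K(Q, j) = Q/(j²) + 2/Q = Q/j² + 2/Q = 2/Q + Q/j²)
c(J, l) = 8 - J - 2/l - l/49 (c(J, l) = 8 - (J + (2/l + l/(-7)²)) = 8 - (J + (2/l + l*(1/49))) = 8 - (J + (2/l + l/49)) = 8 - (J + 2/l + l/49) = 8 + (-J - 2/l - l/49) = 8 - J - 2/l - l/49)
M = -379/2 ≈ -189.50
(M + 568)/(253 + c(27, -14)) = (-379/2 + 568)/(253 + (8 - 1*27 - 2/(-14) - 1/49*(-14))) = 757/(2*(253 + (8 - 27 - 2*(-1/14) + 2/7))) = 757/(2*(253 + (8 - 27 + ⅐ + 2/7))) = 757/(2*(253 - 130/7)) = 757/(2*(1641/7)) = (757/2)*(7/1641) = 5299/3282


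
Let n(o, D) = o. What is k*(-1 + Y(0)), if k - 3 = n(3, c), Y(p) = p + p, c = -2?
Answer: -6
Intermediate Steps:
Y(p) = 2*p
k = 6 (k = 3 + 3 = 6)
k*(-1 + Y(0)) = 6*(-1 + 2*0) = 6*(-1 + 0) = 6*(-1) = -6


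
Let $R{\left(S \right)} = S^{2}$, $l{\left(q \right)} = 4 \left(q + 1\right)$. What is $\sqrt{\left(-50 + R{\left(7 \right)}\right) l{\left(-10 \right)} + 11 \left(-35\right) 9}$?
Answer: $3 i \sqrt{381} \approx 58.558 i$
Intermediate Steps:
$l{\left(q \right)} = 4 + 4 q$ ($l{\left(q \right)} = 4 \left(1 + q\right) = 4 + 4 q$)
$\sqrt{\left(-50 + R{\left(7 \right)}\right) l{\left(-10 \right)} + 11 \left(-35\right) 9} = \sqrt{\left(-50 + 7^{2}\right) \left(4 + 4 \left(-10\right)\right) + 11 \left(-35\right) 9} = \sqrt{\left(-50 + 49\right) \left(4 - 40\right) - 3465} = \sqrt{\left(-1\right) \left(-36\right) - 3465} = \sqrt{36 - 3465} = \sqrt{-3429} = 3 i \sqrt{381}$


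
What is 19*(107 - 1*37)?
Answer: 1330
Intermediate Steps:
19*(107 - 1*37) = 19*(107 - 37) = 19*70 = 1330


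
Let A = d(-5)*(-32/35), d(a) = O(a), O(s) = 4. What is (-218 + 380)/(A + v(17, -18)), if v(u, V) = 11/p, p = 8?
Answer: -5040/71 ≈ -70.986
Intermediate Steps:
d(a) = 4
v(u, V) = 11/8
A = -128/35 (A = 4*(-32/35) = -128/35 ≈ -3.6571)
(-218 + 380)/(A + v(17, -18)) = (-218 + 380)/(-128/35 + 11/8) = 162/(-639/280) = 162*(-280/639) = -5040/71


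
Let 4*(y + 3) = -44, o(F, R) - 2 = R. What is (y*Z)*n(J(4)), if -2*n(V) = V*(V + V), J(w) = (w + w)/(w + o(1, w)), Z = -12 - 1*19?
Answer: -6944/25 ≈ -277.76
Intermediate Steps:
o(F, R) = 2 + R
Z = -31 (Z = -12 - 19 = -31)
y = -14 (y = -3 + (1/4)*(-44) = -3 - 11 = -14)
J(w) = 2*w/(2 + 2*w) (J(w) = (w + w)/(w + (2 + w)) = (2*w)/(2 + 2*w) = 2*w/(2 + 2*w))
n(V) = -V**2 (n(V) = -V*(V + V)/2 = -V*2*V/2 = -V**2)
(y*Z)*n(J(4)) = (-14*(-31))*(-(4/(1 + 4))**2) = 434*(-(4/5)**2) = 434*(-1*16/25) = 434*(-16/25) = -6944/25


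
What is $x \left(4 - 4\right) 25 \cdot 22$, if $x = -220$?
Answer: $0$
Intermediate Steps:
$x \left(4 - 4\right) 25 \cdot 22 = - 220 \left(4 - 4\right) 25 \cdot 22 = - 220 \left(4 - 4\right) 550 = \left(-220\right) 0 \cdot 550 = 0 \cdot 550 = 0$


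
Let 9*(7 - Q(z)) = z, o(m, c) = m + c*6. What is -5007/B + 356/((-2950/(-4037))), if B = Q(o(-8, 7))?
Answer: -45628931/42775 ≈ -1066.7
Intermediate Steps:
o(m, c) = m + 6*c
Q(z) = 7 - z/9
B = 29/9 (B = 7 - (-8 + 6*7)/9 = 7 - (-8 + 42)/9 = 7 - ⅑*34 = 7 - 34/9 = 29/9 ≈ 3.2222)
-5007/B + 356/((-2950/(-4037))) = -5007/29/9 + 356/((-2950/(-4037))) = -5007*9/29 + 356/((-2950*(-1/4037))) = -45063/29 + 356/(2950/4037) = -45063/29 + 356*(4037/2950) = -45063/29 + 718586/1475 = -45628931/42775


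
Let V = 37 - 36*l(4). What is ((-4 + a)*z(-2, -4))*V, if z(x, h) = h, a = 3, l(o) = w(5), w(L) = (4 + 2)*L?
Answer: -4172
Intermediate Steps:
w(L) = 6*L
l(o) = 30 (l(o) = 6*5 = 30)
V = -1043 (V = 37 - 36*30 = 37 - 1080 = -1043)
((-4 + a)*z(-2, -4))*V = ((-4 + 3)*(-4))*(-1043) = -1*(-4)*(-1043) = 4*(-1043) = -4172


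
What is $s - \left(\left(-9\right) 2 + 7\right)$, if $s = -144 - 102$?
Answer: $-235$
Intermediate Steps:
$s = -246$ ($s = -144 - 102 = -246$)
$s - \left(\left(-9\right) 2 + 7\right) = -246 - \left(\left(-9\right) 2 + 7\right) = -246 - \left(-18 + 7\right) = -246 - -11 = -246 + 11 = -235$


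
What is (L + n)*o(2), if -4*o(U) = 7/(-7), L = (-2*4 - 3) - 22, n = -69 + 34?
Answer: -17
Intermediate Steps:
n = -35
L = -33 (L = (-8 - 3) - 22 = -11 - 22 = -33)
o(U) = ¼ (o(U) = -7/(4*(-7)) = -7*(-1)/(4*7) = -¼*(-1) = ¼)
(L + n)*o(2) = (-33 - 35)*(¼) = -68*¼ = -17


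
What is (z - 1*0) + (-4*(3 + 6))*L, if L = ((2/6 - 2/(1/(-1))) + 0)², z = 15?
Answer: -181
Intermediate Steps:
L = 49/9 (L = ((2*(⅙) - 2/(-1)) + 0)² = ((⅓ - 2*(-1)) + 0)² = ((⅓ + 2) + 0)² = (7/3 + 0)² = (7/3)² = 49/9 ≈ 5.4444)
(z - 1*0) + (-4*(3 + 6))*L = (15 - 1*0) - 4*(3 + 6)*(49/9) = (15 + 0) - 4*9*(49/9) = 15 - 36*49/9 = 15 - 196 = -181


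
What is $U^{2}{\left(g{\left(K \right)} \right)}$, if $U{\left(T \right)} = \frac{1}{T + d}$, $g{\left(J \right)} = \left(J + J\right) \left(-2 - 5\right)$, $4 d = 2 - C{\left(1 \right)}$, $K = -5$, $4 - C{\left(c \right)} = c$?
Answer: $\frac{16}{77841} \approx 0.00020555$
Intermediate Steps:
$C{\left(c \right)} = 4 - c$
$d = - \frac{1}{4}$ ($d = \frac{2 - \left(4 - 1\right)}{4} = \frac{2 - 3}{4} = \frac{1}{4} \left(-1\right) = - \frac{1}{4} \approx -0.25$)
$g{\left(J \right)} = - 14 J$ ($g{\left(J \right)} = 2 J \left(-7\right) = - 14 J$)
$U{\left(T \right)} = \frac{1}{- \frac{1}{4} + T}$ ($U{\left(T \right)} = \frac{1}{T - \frac{1}{4}} = \frac{1}{- \frac{1}{4} + T}$)
$U^{2}{\left(g{\left(K \right)} \right)} = \left(\frac{4}{-1 + 4 \left(\left(-14\right) \left(-5\right)\right)}\right)^{2} = \left(\frac{4}{-1 + 4 \cdot 70}\right)^{2} = \left(\frac{4}{-1 + 280}\right)^{2} = \left(\frac{4}{279}\right)^{2} = \frac{16}{77841}$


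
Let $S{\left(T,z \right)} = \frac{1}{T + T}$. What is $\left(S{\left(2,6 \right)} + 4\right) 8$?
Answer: $34$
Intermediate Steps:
$S{\left(T,z \right)} = \frac{1}{2 T}$
$\left(S{\left(2,6 \right)} + 4\right) 8 = \left(\frac{1}{2 \cdot 2} + 4\right) 8 = \left(\frac{1}{2} \cdot \frac{1}{2} + 4\right) 8 = \left(\frac{1}{4} + 4\right) 8 = \frac{17}{4} \cdot 8 = 34$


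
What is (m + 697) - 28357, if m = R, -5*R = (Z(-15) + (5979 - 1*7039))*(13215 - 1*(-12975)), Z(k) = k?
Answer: 5603190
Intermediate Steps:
R = 5630850 (R = -(-15 + (5979 - 1*7039))*(13215 - 1*(-12975))/5 = -(-15 + (5979 - 7039))*(13215 + 12975)/5 = -(-15 - 1060)*26190/5 = -(-215)*26190 = -1/5*(-28154250) = 5630850)
m = 5630850
(m + 697) - 28357 = (5630850 + 697) - 28357 = 5631547 - 28357 = 5603190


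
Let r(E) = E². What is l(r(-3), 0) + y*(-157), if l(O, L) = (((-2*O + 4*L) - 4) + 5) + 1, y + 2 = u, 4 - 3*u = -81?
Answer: -12451/3 ≈ -4150.3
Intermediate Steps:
u = 85/3 (u = 4/3 - ⅓*(-81) = 4/3 + 27 = 85/3 ≈ 28.333)
y = 79/3 (y = -2 + 85/3 = 79/3 ≈ 26.333)
l(O, L) = 2 - 2*O + 4*L (l(O, L) = ((-4 - 2*O + 4*L) + 5) + 1 = (1 - 2*O + 4*L) + 1 = 2 - 2*O + 4*L)
l(r(-3), 0) + y*(-157) = (2 - 2*(-3)² + 4*0) + (79/3)*(-157) = (2 - 2*9 + 0) - 12403/3 = (2 - 18 + 0) - 12403/3 = -16 - 12403/3 = -12451/3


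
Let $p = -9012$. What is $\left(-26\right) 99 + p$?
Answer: $-11586$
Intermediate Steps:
$\left(-26\right) 99 + p = \left(-26\right) 99 - 9012 = -2574 - 9012 = -11586$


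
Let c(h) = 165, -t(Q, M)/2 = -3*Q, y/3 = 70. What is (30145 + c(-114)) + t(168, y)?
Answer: 31318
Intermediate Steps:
y = 210 (y = 3*70 = 210)
t(Q, M) = 6*Q (t(Q, M) = -(-6)*Q = 6*Q)
(30145 + c(-114)) + t(168, y) = (30145 + 165) + 6*168 = 30310 + 1008 = 31318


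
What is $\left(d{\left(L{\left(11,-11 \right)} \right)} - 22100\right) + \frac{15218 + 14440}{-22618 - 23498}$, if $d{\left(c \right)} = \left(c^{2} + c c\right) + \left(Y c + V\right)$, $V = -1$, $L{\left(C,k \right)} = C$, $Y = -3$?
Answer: $- \frac{168266855}{7686} \approx -21893.0$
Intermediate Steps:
$d{\left(c \right)} = -1 - 3 c + 2 c^{2}$ ($d{\left(c \right)} = \left(c^{2} + c c\right) - \left(1 + 3 c\right) = \left(c^{2} + c^{2}\right) - \left(1 + 3 c\right) = 2 c^{2} - \left(1 + 3 c\right) = -1 - 3 c + 2 c^{2}$)
$\left(d{\left(L{\left(11,-11 \right)} \right)} - 22100\right) + \frac{15218 + 14440}{-22618 - 23498} = \left(\left(-1 - 33 + 2 \cdot 11^{2}\right) - 22100\right) + \frac{15218 + 14440}{-22618 - 23498} = \left(\left(-1 - 33 + 2 \cdot 121\right) - 22100\right) + \frac{29658}{-46116} = \left(\left(-1 - 33 + 242\right) - 22100\right) + 29658 \left(- \frac{1}{46116}\right) = \left(208 - 22100\right) - \frac{4943}{7686} = -21892 - \frac{4943}{7686} = - \frac{168266855}{7686}$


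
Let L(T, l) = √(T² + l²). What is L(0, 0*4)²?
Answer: 0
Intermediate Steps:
L(0, 0*4)² = (√(0² + (0*4)²))² = (√(0 + 0²))² = (√(0 + 0))² = (√0)² = 0² = 0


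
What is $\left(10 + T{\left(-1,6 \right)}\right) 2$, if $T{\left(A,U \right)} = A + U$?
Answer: $30$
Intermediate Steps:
$\left(10 + T{\left(-1,6 \right)}\right) 2 = \left(10 + \left(-1 + 6\right)\right) 2 = \left(10 + 5\right) 2 = 15 \cdot 2 = 30$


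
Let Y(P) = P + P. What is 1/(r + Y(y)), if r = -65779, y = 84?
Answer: -1/65611 ≈ -1.5241e-5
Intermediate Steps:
Y(P) = 2*P
1/(r + Y(y)) = 1/(-65779 + 2*84) = 1/(-65779 + 168) = 1/(-65611) = -1/65611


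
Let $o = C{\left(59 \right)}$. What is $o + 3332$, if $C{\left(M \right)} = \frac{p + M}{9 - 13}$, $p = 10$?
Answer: $\frac{13259}{4} \approx 3314.8$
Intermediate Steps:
$C{\left(M \right)} = - \frac{5}{2} - \frac{M}{4}$ ($C{\left(M \right)} = \frac{10 + M}{9 - 13} = \frac{10 + M}{-4} = \left(10 + M\right) \left(- \frac{1}{4}\right) = - \frac{5}{2} - \frac{M}{4}$)
$o = - \frac{69}{4}$ ($o = - \frac{5}{2} - \frac{59}{4} = - \frac{69}{4} \approx -17.25$)
$o + 3332 = - \frac{69}{4} + 3332 = \frac{13259}{4}$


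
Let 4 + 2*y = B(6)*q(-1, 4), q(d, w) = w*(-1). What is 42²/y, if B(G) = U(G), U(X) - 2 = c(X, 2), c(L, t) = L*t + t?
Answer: -882/17 ≈ -51.882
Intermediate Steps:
c(L, t) = t + L*t
U(X) = 4 + 2*X (U(X) = 2 + 2*(1 + X) = 2 + (2 + 2*X) = 4 + 2*X)
q(d, w) = -w
B(G) = 4 + 2*G
y = -34 (y = -2 + ((4 + 2*6)*(-1*4))/2 = -2 + ((4 + 12)*(-4))/2 = -2 + (16*(-4))/2 = -2 + (½)*(-64) = -2 - 32 = -34)
42²/y = 42²/(-34) = 1764*(-1/34) = -882/17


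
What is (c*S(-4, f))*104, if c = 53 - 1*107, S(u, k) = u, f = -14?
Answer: 22464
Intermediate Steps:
c = -54 (c = 53 - 107 = -54)
(c*S(-4, f))*104 = -54*(-4)*104 = 216*104 = 22464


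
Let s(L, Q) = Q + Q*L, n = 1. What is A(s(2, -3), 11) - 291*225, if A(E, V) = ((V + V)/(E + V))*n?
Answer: -65464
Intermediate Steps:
s(L, Q) = Q + L*Q
A(E, V) = 2*V/(E + V) (A(E, V) = ((V + V)/(E + V))*1 = ((2*V)/(E + V))*1 = (2*V/(E + V))*1 = 2*V/(E + V))
A(s(2, -3), 11) - 291*225 = 2*11/(-3*(1 + 2) + 11) - 291*225 = 2*11/(-3*3 + 11) - 65475 = 2*11/(-9 + 11) - 65475 = 2*11/2 - 65475 = 2*11*(½) - 65475 = 11 - 65475 = -65464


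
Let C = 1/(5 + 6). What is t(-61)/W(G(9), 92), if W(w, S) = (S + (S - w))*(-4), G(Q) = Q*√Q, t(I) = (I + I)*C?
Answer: 61/3454 ≈ 0.017661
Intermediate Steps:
C = 1/11 ≈ 0.090909
t(I) = 2*I/11 (t(I) = (I + I)*(1/11) = (2*I)*(1/11) = 2*I/11)
G(Q) = Q^(3/2)
W(w, S) = -8*S + 4*w (W(w, S) = (-w + 2*S)*(-4) = -8*S + 4*w)
t(-61)/W(G(9), 92) = ((2/11)*(-61))/(-8*92 + 4*9^(3/2)) = -122/(11*(-736 + 4*27)) = -122/(11*(-736 + 108)) = -122/11/(-628) = -122/11*(-1/628) = 61/3454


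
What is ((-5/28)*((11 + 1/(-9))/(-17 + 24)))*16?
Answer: -40/9 ≈ -4.4444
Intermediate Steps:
((-5/28)*((11 + 1/(-9))/(-17 + 24)))*16 = ((-5*1/28)*((11 - ⅑)/7))*16 = -35/(18*7)*16 = -5/28*14/9*16 = -5/18*16 = -40/9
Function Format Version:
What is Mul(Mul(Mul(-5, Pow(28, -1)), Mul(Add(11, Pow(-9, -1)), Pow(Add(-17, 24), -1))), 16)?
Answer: Rational(-40, 9) ≈ -4.4444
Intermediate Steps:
Mul(Mul(Mul(-5, Pow(28, -1)), Mul(Add(11, Pow(-9, -1)), Pow(Add(-17, 24), -1))), 16) = Mul(Mul(Mul(-5, Rational(1, 28)), Mul(Add(11, Rational(-1, 9)), Pow(7, -1))), 16) = Mul(Mul(Rational(-5, 28), Mul(Rational(98, 9), Rational(1, 7))), 16) = Mul(Mul(Rational(-5, 28), Rational(14, 9)), 16) = Mul(Rational(-5, 18), 16) = Rational(-40, 9)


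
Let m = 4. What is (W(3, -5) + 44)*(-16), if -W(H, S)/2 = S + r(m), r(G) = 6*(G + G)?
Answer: 672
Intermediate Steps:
r(G) = 12*G (r(G) = 6*(2*G) = 12*G)
W(H, S) = -96 - 2*S (W(H, S) = -2*(S + 12*4) = -2*(S + 48) = -2*(48 + S) = -96 - 2*S)
(W(3, -5) + 44)*(-16) = ((-96 - 2*(-5)) + 44)*(-16) = ((-96 + 10) + 44)*(-16) = (-86 + 44)*(-16) = -42*(-16) = 672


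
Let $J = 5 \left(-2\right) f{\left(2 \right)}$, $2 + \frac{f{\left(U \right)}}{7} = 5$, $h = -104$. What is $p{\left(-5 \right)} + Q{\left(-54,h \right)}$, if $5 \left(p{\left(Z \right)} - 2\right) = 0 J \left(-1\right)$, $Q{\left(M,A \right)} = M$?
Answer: $-52$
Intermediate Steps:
$f{\left(U \right)} = 21$ ($f{\left(U \right)} = -14 + 7 \cdot 5 = -14 + 35 = 21$)
$J = -210$ ($J = 5 \left(-2\right) 21 = \left(-10\right) 21 = -210$)
$p{\left(Z \right)} = 2$ ($p{\left(Z \right)} = 2 + \frac{0 \left(-210\right) \left(-1\right)}{5} = 2 + \frac{0 \left(-1\right)}{5} = 2 + \frac{1}{5} \cdot 0 = 2 + 0 = 2$)
$p{\left(-5 \right)} + Q{\left(-54,h \right)} = 2 - 54 = -52$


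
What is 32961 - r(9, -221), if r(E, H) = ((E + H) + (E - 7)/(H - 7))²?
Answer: -155779405/12996 ≈ -11987.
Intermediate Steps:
r(E, H) = (E + H + (-7 + E)/(-7 + H))² (r(E, H) = ((E + H) + (-7 + E)/(-7 + H))² = (E + H + (-7 + E)/(-7 + H))²)
32961 - r(9, -221) = 32961 - (7 - 1*(-221)² + 6*9 + 7*(-221) - 1*9*(-221))²/(-7 - 221)² = 32961 - (7 - 1*48841 + 54 - 1547 + 1989)²/(-228)² = 32961 - (7 - 48841 + 54 - 1547 + 1989)²/51984 = 32961 - (-48338)²/51984 = 32961 - 2336562244/51984 = 32961 - 1*584140561/12996 = 32961 - 584140561/12996 = -155779405/12996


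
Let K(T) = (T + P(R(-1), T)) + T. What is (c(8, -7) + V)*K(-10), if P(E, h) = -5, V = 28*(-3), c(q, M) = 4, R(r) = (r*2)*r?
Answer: 2000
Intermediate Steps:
R(r) = 2*r² (R(r) = (2*r)*r = 2*r²)
V = -84
K(T) = -5 + 2*T (K(T) = (T - 5) + T = (-5 + T) + T = -5 + 2*T)
(c(8, -7) + V)*K(-10) = (4 - 84)*(-5 + 2*(-10)) = -80*(-5 - 20) = -80*(-25) = 2000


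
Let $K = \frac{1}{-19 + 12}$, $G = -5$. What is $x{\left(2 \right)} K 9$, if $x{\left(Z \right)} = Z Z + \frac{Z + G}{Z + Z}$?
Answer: $- \frac{117}{28} \approx -4.1786$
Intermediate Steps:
$K = - \frac{1}{7}$ ($K = \frac{1}{-7} = - \frac{1}{7} \approx -0.14286$)
$x{\left(Z \right)} = Z^{2} + \frac{-5 + Z}{2 Z}$ ($x{\left(Z \right)} = Z Z + \frac{Z - 5}{Z + Z} = Z^{2} + \frac{-5 + Z}{2 Z}$)
$x{\left(2 \right)} K 9 = \frac{-5 + 2 + 2 \cdot 2^{3}}{2 \cdot 2} \left(- \frac{1}{7}\right) 9 = \frac{1}{2} \cdot \frac{1}{2} \left(-5 + 2 + 2 \cdot 8\right) \left(- \frac{1}{7}\right) 9 = \frac{1}{2} \cdot \frac{1}{2} \left(-5 + 2 + 16\right) \left(- \frac{1}{7}\right) 9 = \frac{1}{2} \cdot \frac{1}{2} \cdot 13 \left(- \frac{1}{7}\right) 9 = \frac{13}{4} \left(- \frac{1}{7}\right) 9 = \left(- \frac{13}{28}\right) 9 = - \frac{117}{28}$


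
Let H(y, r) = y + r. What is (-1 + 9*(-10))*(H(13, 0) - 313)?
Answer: 27300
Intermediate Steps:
H(y, r) = r + y
(-1 + 9*(-10))*(H(13, 0) - 313) = (-1 + 9*(-10))*((0 + 13) - 313) = (-1 - 90)*(13 - 313) = -91*(-300) = 27300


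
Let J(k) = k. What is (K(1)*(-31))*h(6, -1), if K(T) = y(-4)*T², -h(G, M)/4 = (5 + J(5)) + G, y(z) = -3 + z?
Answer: -13888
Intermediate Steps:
h(G, M) = -40 - 4*G (h(G, M) = -4*((5 + 5) + G) = -4*(10 + G) = -40 - 4*G)
K(T) = -7*T² (K(T) = (-3 - 4)*T² = -7*T²)
(K(1)*(-31))*h(6, -1) = (-7*1²*(-31))*(-40 - 4*6) = (-7*1*(-31))*(-40 - 24) = -7*(-31)*(-64) = 217*(-64) = -13888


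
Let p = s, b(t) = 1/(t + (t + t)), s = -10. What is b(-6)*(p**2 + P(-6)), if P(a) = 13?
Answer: -113/18 ≈ -6.2778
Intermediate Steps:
b(t) = 1/(3*t) (b(t) = 1/(t + 2*t) = 1/(3*t))
p = -10
b(-6)*(p**2 + P(-6)) = ((1/3)/(-6))*((-10)**2 + 13) = ((1/3)*(-1/6))*(100 + 13) = -1/18*113 = -113/18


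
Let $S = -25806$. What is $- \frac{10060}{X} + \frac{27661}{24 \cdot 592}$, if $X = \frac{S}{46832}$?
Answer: $\frac{1115754620521}{61108608} \approx 18259.0$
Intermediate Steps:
$X = - \frac{12903}{23416}$ ($X = - \frac{25806}{46832} = \left(-25806\right) \frac{1}{46832} = - \frac{12903}{23416} \approx -0.55103$)
$- \frac{10060}{X} + \frac{27661}{24 \cdot 592} = - \frac{10060}{- \frac{12903}{23416}} + \frac{27661}{24 \cdot 592} = \left(-10060\right) \left(- \frac{23416}{12903}\right) + \frac{27661}{14208} = \frac{235564960}{12903} + 27661 \cdot \frac{1}{14208} = \frac{235564960}{12903} + \frac{27661}{14208} = \frac{1115754620521}{61108608}$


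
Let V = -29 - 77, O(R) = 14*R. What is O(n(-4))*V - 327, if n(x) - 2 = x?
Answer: 2641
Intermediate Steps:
n(x) = 2 + x
V = -106
O(n(-4))*V - 327 = (14*(2 - 4))*(-106) - 327 = (14*(-2))*(-106) - 327 = -28*(-106) - 327 = 2968 - 327 = 2641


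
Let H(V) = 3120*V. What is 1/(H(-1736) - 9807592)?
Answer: -1/15223912 ≈ -6.5686e-8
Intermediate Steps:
1/(H(-1736) - 9807592) = 1/(3120*(-1736) - 9807592) = 1/(-5416320 - 9807592) = 1/(-15223912) = -1/15223912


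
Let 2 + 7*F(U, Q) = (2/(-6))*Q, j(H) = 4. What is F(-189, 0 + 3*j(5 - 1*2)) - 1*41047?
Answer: -287335/7 ≈ -41048.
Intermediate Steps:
F(U, Q) = -2/7 - Q/21 (F(U, Q) = -2/7 + ((2/(-6))*Q)/7 = -2/7 + ((2*(-⅙))*Q)/7 = -2/7 + (-Q/3)/7 = -2/7 - Q/21)
F(-189, 0 + 3*j(5 - 1*2)) - 1*41047 = (-2/7 - (0 + 3*4)/21) - 1*41047 = (-2/7 - (0 + 12)/21) - 41047 = (-2/7 - 1/21*12) - 41047 = (-2/7 - 4/7) - 41047 = -6/7 - 41047 = -287335/7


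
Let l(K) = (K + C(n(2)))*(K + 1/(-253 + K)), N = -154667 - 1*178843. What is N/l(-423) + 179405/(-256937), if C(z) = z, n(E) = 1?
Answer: -39788021450855/15502355302943 ≈ -2.5666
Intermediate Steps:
N = -333510 (N = -154667 - 178843 = -333510)
l(K) = (1 + K)*(K + 1/(-253 + K)) (l(K) = (K + 1)*(K + 1/(-253 + K)) = (1 + K)*(K + 1/(-253 + K)))
N/l(-423) + 179405/(-256937) = -333510*(-253 - 423)/(1 + (-423)³ - 252*(-423) - 252*(-423)²) + 179405/(-256937) = -333510*(-676/(1 - 75686967 + 106596 - 252*178929)) + 179405*(-1/256937) = -333510*(-676/(1 - 75686967 + 106596 - 45090108)) - 179405/256937 = -333510/((-1/676*(-120670478))) - 179405/256937 = -333510/60335239/338 - 179405/256937 = -333510*338/60335239 - 179405/256937 = -112726380/60335239 - 179405/256937 = -39788021450855/15502355302943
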